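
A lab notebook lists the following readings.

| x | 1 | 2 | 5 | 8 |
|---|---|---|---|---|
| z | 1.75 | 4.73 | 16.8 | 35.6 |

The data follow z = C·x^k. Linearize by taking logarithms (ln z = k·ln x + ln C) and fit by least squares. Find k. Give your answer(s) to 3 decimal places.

Taking logs, ln z = k·ln x + ln C, so regress ln z on ln x.
Σln x = 4.3820, Σ(ln x)² = 7.3948, Σln z = 8.5073, Σln x·ln z = 13.0464.
Equations: 7.3948·k + 4.3820·ln C = 13.0464;  4.3820·k + 4·ln C = 8.5073.
Δ = 7.3948·4 − (4.3820)² = 10.3771; k = (13.0464·4 − 4.3820·8.5073)/10.3771 = 1.43649, ln C = (7.3948·8.5073 − 4.3820·13.0464)/10.3771 = 0.55314.

k = 1.436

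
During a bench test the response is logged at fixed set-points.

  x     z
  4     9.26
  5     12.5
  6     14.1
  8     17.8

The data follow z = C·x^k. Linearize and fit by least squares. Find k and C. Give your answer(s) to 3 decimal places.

k = 0.917, C = 2.706

Taking logs, ln z = k·ln x + ln C, so regress ln z on ln x.
AᵀA = [[12.0466, 6.8669]; [6.8669, 4]], rhs = [17.8789, 10.2768]ᵀ  (here Σln x = 6.8669, Σ(ln x)² = 12.0466, Σln z = 10.2768, Σln x·ln z = 17.8789).
Solving (det = 1.0316): k = 0.91661, ln C = 0.99563, so C = exp(0.99563) = 2.70642.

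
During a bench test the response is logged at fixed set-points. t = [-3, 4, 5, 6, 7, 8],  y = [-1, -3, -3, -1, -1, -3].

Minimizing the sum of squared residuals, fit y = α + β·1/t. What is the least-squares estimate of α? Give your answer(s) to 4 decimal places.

The normal equations are: 6·α + (463/840)·β = -12;  (463/840)·α + (195749/705600)·β = -1429/840.
(Σ1 = 6, Σ1/t = 463/840, Σ1/t·1/t = 195749/705600, Σy = -12, Σ1/t·y = -1429/840.)
Eliminating β: (195749/705600)·(row 1) − (463/840)·(row 2) gives (38405/28224)·α = (195749/705600)·(-12) − (463/840)·(-1429/840) = -1687361/705600, so α = -1687361/960125.
Then β = ((-1429/840) − (463/840)·(-1687361/960125))/(195749/705600) = -507024/192025.

α = -1.7574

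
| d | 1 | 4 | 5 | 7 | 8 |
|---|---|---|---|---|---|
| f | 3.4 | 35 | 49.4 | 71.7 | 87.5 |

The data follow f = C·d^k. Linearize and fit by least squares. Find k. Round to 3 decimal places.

Let Y = ln f. Fitting Y = k·ln d + ln C by least squares:
Σln d = 7.0211, Σ(ln d)² = 12.6227, Σln f = 17.4232, Σln d·ln f = 28.8179.
Equations: 12.6227·k + 7.0211·ln C = 28.8179;  7.0211·k + 5·ln C = 17.4232.
Slope k = (n·Σln d·ln f − Σln d·Σln f)/(n·Σ(ln d)² − (Σln d)²) = (5·28.8179 − 7.0211·17.4232)/13.8181 = 1.57472; ln C = (Σln f − k·Σln d)/n = 1.27339.

k = 1.575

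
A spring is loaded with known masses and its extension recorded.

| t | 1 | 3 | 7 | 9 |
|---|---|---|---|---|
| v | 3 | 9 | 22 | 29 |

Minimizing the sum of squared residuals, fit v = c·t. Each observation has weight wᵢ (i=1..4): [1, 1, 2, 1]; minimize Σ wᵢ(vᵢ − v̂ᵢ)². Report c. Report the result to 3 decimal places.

c = 3.169

Setting ∂/∂c … = 0 gives: 189·c = 599.
(Σwᵢ·t·t = 189, Σwᵢ·t·v = 599.)
c = 599/189 = 3.16931.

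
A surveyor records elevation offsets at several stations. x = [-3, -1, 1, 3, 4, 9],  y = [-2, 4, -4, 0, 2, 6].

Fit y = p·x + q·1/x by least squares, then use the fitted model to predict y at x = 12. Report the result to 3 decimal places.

ŷ = 8.626

Sums needed: Σx·x = 117, Σx·1/x = 6, Σ1/x·1/x = 2977/1296.
And Σx·y = 60, Σ1/x·y = -37/6.
So MᵀM·[p, q]ᵀ = Mᵀy: [[117, 6]; [6, 2977/1296]]·[p, q]ᵀ = [60, -37/6]ᵀ.
det = 117·(2977/1296) − 6² = 33517/144.
p = (60·(2977/1296) − 6·(-37/6))/(33517/144) = 75524/100551; q = (117·(-37/6) − 6·60)/(33517/144) = -155736/33517.
At x = 12: ŷ = (75524/100551)·(12) + (-155736/33517)·(1/12) = 289118/33517.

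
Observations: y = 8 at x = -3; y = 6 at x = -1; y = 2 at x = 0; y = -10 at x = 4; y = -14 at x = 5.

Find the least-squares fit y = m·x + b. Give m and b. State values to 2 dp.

From the data, Σx·x = 51, Σx = 5, Σ1 = 5.
Moment sums: Σx·y = -140, Σy = -8.
Normal equations: [[51, 5]; [5, 5]]·[m, b]ᵀ = [-140, -8]ᵀ.
Eliminating b: 5·(row 1) − 5·(row 2) gives 230·m = 5·(-140) − 5·(-8) = -660, so m = -66/23.
Then b = ((-8) − 5·(-66/23))/5 = 146/115.

m = -2.87, b = 1.27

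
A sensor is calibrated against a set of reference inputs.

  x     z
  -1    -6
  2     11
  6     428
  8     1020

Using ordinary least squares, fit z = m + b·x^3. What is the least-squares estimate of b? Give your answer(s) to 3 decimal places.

From the data, Σ1 = 4, Σx^3 = 735, Σx^3·x^3 = 308865.
For Aᵀz: Σz = 1453, Σx^3·z = 614782.
AᵀA·[m, b]ᵀ = Aᵀz becomes [[4, 735]; [735, 308865]]·[m, b]ᵀ = [1453, 614782]ᵀ.
Δ = 4·308865 − 735² = 695235.
m = (1453·308865 − 735·614782)/695235 = -205595/46349; b = (4·614782 − 735·1453)/695235 = 1391173/695235.

b = 2.001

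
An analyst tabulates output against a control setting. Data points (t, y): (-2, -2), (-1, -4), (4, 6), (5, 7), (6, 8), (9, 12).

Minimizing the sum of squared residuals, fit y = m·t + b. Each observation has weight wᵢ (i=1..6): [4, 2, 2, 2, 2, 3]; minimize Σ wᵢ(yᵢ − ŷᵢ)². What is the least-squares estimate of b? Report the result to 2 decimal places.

b = -0.17

XᵀWX·[m, b]ᵀ = XᵀWy reads: 415·m + 47·b = 562;  47·m + 15·b = 62.
(Σwᵢ·t·t = 415, Σwᵢ·t = 47, Σwᵢ·1 = 15, Σwᵢ·t·y = 562, Σwᵢ·y = 62.)
Determinant 415·15 − 47² = 4016.
m = (562·15 − 47·62)/4016 = 1379/1004; b = (415·62 − 47·562)/4016 = -171/1004.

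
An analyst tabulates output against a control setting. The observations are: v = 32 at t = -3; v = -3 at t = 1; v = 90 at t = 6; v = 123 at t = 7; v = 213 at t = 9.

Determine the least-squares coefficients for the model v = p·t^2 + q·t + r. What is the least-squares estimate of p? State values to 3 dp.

p = 2.948

With design matrix A, AᵀA = [[10340, 1262, 176]; [1262, 176, 20]; [176, 20, 5]] and Aᵀv = [26805, 3219, 455]ᵀ.
Row-reducing yields p = 12505/4242, q = -10867/4242, r = -1781/707.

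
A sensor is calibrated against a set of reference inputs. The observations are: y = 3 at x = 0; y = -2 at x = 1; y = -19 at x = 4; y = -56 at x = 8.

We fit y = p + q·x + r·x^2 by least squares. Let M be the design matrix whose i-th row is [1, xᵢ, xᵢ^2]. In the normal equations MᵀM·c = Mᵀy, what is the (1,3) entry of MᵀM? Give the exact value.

81

Row 1 ↔ basis 1, column 3 ↔ basis x^2, so (MᵀM)_{1,3} = Σᵢ x^2 = (1)·(0) + (1)·(1) + (1)·(16) + (1)·(64) = 81.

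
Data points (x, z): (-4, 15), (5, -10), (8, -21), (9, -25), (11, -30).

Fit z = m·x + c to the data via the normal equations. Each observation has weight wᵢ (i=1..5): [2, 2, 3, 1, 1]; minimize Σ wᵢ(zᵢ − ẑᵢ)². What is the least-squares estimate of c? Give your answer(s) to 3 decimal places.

c = 3.425

Sums needed: Σwᵢ·x·x = 476, Σwᵢ·x = 46, Σwᵢ·1 = 9.
Moment sums: Σwᵢ·x·z = -1279, Σwᵢ·z = -108.
Determinant 476·9 − 46² = 2168.
m = ((-1279)·9 − 46·(-108))/2168 = -6543/2168; c = (476·(-108) − 46·(-1279))/2168 = 3713/1084.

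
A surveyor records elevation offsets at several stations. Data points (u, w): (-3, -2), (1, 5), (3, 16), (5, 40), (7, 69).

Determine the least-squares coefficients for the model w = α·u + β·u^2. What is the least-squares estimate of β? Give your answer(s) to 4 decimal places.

β = 0.9348

AᵀA·[α, β]ᵀ = Aᵀw reads: 93·α + 469·β = 742;  469·α + 3189·β = 4512.
(Σu·u = 93, Σu·u^2 = 469, Σu^2·u^2 = 3189, Σu·w = 742, Σu^2·w = 4512.)
Δ = 93·3189 − 469² = 76616.
α = (742·3189 − 469·4512)/76616 = 125055/38308; β = (93·4512 − 469·742)/76616 = 35809/38308.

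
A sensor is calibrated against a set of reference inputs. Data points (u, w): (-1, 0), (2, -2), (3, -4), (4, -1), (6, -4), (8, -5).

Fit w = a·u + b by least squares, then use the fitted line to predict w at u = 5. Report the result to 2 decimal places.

Entries of XᵀX: Σu·u = 130, Σu = 22, Σ1 = 6.
For Xᵀw: Σu·w = -84, Σw = -16.
XᵀX·[a, b]ᵀ = Xᵀw becomes [[130, 22]; [22, 6]]·[a, b]ᵀ = [-84, -16]ᵀ.
det = 130·6 − 22² = 296.
a = ((-84)·6 − 22·(-16))/296 = -19/37; b = (130·(-16) − 22·(-84))/296 = -29/37.
At u = 5: ŵ = (-19/37)·(5) + (-29/37)·(1) = -124/37.

ŵ = -3.35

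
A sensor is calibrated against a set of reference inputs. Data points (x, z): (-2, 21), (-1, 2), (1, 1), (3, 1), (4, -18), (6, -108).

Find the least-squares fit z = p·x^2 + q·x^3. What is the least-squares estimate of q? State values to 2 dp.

q = -0.99

Sums needed: Σx^2·x^2 = 1651, Σx^2·x^3 = 9011, Σx^3·x^3 = 51547.
For Aᵀz: Σx^2·z = -4080, Σx^3·z = -24622.
So AᵀA·[p, q]ᵀ = Aᵀz: [[1651, 9011]; [9011, 51547]]·[p, q]ᵀ = [-4080, -24622]ᵀ.
Δ = 1651·51547 − 9011² = 3905976.
p = ((-4080)·51547 − 9011·(-24622))/3905976 = 5778541/1952988; q = (1651·(-24622) − 9011·(-4080))/3905976 = -1943021/1952988.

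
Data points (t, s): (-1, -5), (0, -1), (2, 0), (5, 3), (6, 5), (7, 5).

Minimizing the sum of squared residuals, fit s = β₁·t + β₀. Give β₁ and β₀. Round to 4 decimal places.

Sums needed: Σt·t = 115, Σt = 19, Σ1 = 6.
For Xᵀs: Σt·s = 85, Σs = 7.
det = 115·6 − 19² = 329.
β₁ = (85·6 − 19·7)/329 = 377/329; β₀ = (115·7 − 19·85)/329 = -810/329.

β₁ = 1.1459, β₀ = -2.4620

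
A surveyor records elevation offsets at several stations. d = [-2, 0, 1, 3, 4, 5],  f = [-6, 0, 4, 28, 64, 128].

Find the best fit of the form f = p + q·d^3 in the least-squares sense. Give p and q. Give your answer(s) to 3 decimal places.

p = 1.301, q = 1.006

MᵀM·[p, q]ᵀ = Mᵀf reads: 6·p + 209·q = 218;  209·p + 20515·q = 20904.
(Σ1 = 6, Σd^3 = 209, Σd^3·d^3 = 20515, Σf = 218, Σd^3·f = 20904.)
Δ = 6·20515 − 209² = 79409.
p = (218·20515 − 209·20904)/79409 = 9394/7219; q = (6·20904 − 209·218)/79409 = 79862/79409.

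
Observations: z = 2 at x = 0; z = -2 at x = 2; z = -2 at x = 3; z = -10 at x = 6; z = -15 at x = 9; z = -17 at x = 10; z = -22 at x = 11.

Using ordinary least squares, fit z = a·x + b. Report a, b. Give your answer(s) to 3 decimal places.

a = -2.079, b = 2.746

The normal system MᵀM·[a, b]ᵀ = Mᵀz is [[351, 41]; [41, 7]]·[a, b]ᵀ = [-617, -66]ᵀ.
det = 351·7 − 41² = 776.
a = ((-617)·7 − 41·(-66))/776 = -1613/776; b = (351·(-66) − 41·(-617))/776 = 2131/776.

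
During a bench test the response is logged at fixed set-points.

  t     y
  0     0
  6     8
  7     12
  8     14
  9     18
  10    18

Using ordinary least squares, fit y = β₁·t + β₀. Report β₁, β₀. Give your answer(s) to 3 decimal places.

With design matrix A, AᵀA = [[330, 40]; [40, 6]] and Aᵀy = [586, 70]ᵀ.
det = 330·6 − 40² = 380.
β₁ = (586·6 − 40·70)/380 = 179/95; β₀ = (330·70 − 40·586)/380 = -17/19.

β₁ = 1.884, β₀ = -0.895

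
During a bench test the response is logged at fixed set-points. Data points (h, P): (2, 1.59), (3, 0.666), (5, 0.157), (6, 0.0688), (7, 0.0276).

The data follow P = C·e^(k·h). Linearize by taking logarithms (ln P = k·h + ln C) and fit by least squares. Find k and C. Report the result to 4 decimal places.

k = -0.7941, C = 7.6971

Let Y = ln P. Fitting Y = k·h + ln C by least squares:
Over the data: Σh = 23.0000, Σ(h)² = 123.0000, Σln P = -8.0607, Σh·ln P = -50.7384.
Normal system: [[123.0000, 23.0000]; [23.0000, 5]]·[k, ln C]ᵀ = [-50.7384, -8.0607]ᵀ.
Slope k = (n·Σh·ln P − Σh·Σln P)/(n·Σ(h)² − (Σh)²) = (5·-50.7384 − 23.0000·-8.0607)/86.0000 = -0.79413; ln C = (Σln P − k·Σh)/n = 2.04084, so C = exp(2.04084) = 7.69708.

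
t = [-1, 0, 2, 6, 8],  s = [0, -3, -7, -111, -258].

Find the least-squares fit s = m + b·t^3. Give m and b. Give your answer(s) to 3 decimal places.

m = -2.296, b = -0.500

Entries of XᵀX: Σ1 = 5, Σt^3 = 735, Σt^3·t^3 = 308865.
Moment sums: Σs = -379, Σt^3·s = -156128.
XᵀX·[m, b]ᵀ = Xᵀs becomes [[5, 735]; [735, 308865]]·[m, b]ᵀ = [-379, -156128]ᵀ.
Eliminating b: 308865·(row 1) − 735·(row 2) gives 1004100·m = 308865·(-379) − 735·(-156128) = -2305755, so m = -153717/66940.
Then b = ((-156128) − 735·(-153717/66940))/308865 = -20083/40164.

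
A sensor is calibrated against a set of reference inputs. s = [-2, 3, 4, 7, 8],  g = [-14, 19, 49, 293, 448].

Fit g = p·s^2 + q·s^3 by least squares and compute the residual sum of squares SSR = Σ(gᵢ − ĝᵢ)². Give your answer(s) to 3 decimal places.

SSR = 6.850

Forming XᵀX = [[6850, 50810]; [50810, 384682]] and Xᵀg = [43928, 333636]ᵀ gives XᵀX·[p, q]ᵀ = Xᵀg.
Eliminating q: 384682·(row 1) − 50810·(row 2) gives 53415600·p = 384682·43928 − 50810·333636 = -53734264, so p = -6716783/6676950.
Then q = (333636 − 50810·(-6716783/6676950))/384682 = 1335623/1335390.
Residuals: -6592624/3338475, 1167332/1112825, 3619859/3338475, -366052/476925, 46496/158975; SSR = 22869467/3338475.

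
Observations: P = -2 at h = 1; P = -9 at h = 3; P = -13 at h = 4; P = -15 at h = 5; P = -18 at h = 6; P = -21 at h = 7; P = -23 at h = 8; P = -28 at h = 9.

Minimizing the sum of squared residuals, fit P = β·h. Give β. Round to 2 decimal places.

β = -3.01

Sums needed: Σh·h = 281.
For MᵀP: Σh·P = -847.
MᵀM·[β]ᵀ = MᵀP becomes [[281]]·[β]ᵀ = [-847]ᵀ.
Hence β = -847 / 281 ≈ -3.01423.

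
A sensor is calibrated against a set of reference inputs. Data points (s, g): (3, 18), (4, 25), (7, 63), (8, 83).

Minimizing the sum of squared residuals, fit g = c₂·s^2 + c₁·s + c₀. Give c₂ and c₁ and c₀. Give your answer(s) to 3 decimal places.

Compute the Gram sums: Σs^2·s^2 = 6834, Σs^2·s = 946, Σs^2 = 138, Σs·s = 138, Σs = 22, Σ1 = 4.
For Mᵀg: Σs^2·g = 8961, Σs·g = 1259, Σg = 189.
Inverting the 3×3 Gram matrix, [c₂, c₁, c₀]ᵀ = [13/8, -675/136, 1257/68]ᵀ.

c₂ = 1.625, c₁ = -4.963, c₀ = 18.485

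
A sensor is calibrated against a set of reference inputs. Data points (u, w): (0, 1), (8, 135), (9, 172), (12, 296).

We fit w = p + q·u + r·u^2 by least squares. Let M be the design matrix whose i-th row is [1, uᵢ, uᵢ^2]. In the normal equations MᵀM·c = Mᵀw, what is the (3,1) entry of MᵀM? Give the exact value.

289

Row 3 ↔ basis u^2, column 1 ↔ basis 1, so (MᵀM)_{3,1} = Σᵢ u^2 = (0)·(1) + (64)·(1) + (81)·(1) + (144)·(1) = 289.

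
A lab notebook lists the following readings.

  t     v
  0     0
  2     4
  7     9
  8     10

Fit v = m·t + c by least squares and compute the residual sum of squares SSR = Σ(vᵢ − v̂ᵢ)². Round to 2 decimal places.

The normal system XᵀX·[m, c]ᵀ = Xᵀv is [[117, 17]; [17, 4]]·[m, c]ᵀ = [151, 23]ᵀ.
Eliminating c: 4·(row 1) − 17·(row 2) gives 179·m = 4·151 − 17·23 = 213, so m = 213/179.
Then c = (23 − 17·(213/179))/4 = 124/179.
Residuals: -124/179, 166/179, -4/179, -38/179; SSR = 248/179.

SSR = 1.39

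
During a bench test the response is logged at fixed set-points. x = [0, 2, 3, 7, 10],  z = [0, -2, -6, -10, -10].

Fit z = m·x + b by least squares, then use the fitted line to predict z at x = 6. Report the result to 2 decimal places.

ẑ = -7.29

From the data, Σx·x = 162, Σx = 22, Σ1 = 5.
Moment sums: Σx·z = -192, Σz = -28.
So MᵀM·[m, b]ᵀ = Mᵀz: [[162, 22]; [22, 5]]·[m, b]ᵀ = [-192, -28]ᵀ.
det = 162·5 − 22² = 326.
m = ((-192)·5 − 22·(-28))/326 = -172/163; b = (162·(-28) − 22·(-192))/326 = -156/163.
At x = 6: ẑ = (-172/163)·(6) + (-156/163)·(1) = -1188/163.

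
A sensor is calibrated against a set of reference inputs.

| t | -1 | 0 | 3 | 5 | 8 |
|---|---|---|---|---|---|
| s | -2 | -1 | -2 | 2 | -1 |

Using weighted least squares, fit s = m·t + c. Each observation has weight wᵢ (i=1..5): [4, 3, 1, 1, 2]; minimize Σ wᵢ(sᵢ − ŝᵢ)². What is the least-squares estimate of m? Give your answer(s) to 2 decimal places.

m = 0.15

The normal equations are: 166·m + 20·c = -4;  20·m + 11·c = -13.
det = 166·11 − 20² = 1426.
m = ((-4)·11 − 20·(-13))/1426 = 108/713; c = (166·(-13) − 20·(-4))/1426 = -1039/713.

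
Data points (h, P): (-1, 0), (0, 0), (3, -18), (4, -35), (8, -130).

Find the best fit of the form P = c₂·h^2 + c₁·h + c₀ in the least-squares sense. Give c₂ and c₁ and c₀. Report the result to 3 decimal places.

Entries of MᵀM: Σh^2·h^2 = 4434, Σh^2·h = 602, Σh^2 = 90, Σh·h = 90, Σh = 14, Σ1 = 5.
Right-hand side: Σh^2·P = -9042, Σh·P = -1234, ΣP = -183.
Inverting the 3×3 Gram matrix, [c₂, c₁, c₀]ᵀ = [-24649/12782, -1677/1826, 4365/6391]ᵀ.

c₂ = -1.928, c₁ = -0.918, c₀ = 0.683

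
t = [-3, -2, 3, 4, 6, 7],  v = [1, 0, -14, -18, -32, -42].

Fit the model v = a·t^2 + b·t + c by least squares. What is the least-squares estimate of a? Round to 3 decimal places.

The normal system AᵀA·[a, b, c]ᵀ = Aᵀv is [[4131, 615, 123]; [615, 123, 15]; [123, 15, 6]]·[a, b, c]ᵀ = [-3615, -603, -105]ᵀ.
Inverting the 3×3 Gram matrix, [a, b, c]ᵀ = [-565/1196, -2731/1196, -630/299]ᵀ.

a = -0.472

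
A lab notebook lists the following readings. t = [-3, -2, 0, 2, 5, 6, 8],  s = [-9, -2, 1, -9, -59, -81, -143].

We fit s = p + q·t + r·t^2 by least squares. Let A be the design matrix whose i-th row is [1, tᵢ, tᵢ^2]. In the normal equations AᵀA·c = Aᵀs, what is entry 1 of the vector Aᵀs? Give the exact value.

-302

Entry 1 ↔ basis 1, so (Aᵀs)_{1} = Σᵢ sᵢ = (1)·(-9) + (1)·(-2) + (1)·(1) + (1)·(-9) + (1)·(-59) + (1)·(-81) + (1)·(-143) = -302.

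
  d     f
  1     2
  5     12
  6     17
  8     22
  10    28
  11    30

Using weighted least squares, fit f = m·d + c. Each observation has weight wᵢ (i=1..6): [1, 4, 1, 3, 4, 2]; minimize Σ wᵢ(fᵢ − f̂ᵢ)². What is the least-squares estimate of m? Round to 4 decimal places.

Forming AᵀWA = [[971, 113]; [113, 15]] and AᵀWf = [2652, 305]ᵀ gives AᵀWA·[m, c]ᵀ = AᵀWf.
Determinant 971·15 − 113² = 1796.
m = (2652·15 − 113·305)/1796 = 5315/1796; c = (971·305 − 113·2652)/1796 = -3521/1796.

m = 2.9594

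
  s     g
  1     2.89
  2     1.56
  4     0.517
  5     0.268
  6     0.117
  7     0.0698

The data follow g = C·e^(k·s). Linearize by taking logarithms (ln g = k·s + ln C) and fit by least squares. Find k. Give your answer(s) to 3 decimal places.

k = -0.626

Taking logs, ln g = k·s + ln C, so regress ln g on s.
Σs = 25.0000, Σ(s)² = 131.0000, Σln g = -5.2782, Σs·ln g = -38.7804.
Equations: 131.0000·k + 25.0000·ln C = -38.7804;  25.0000·k + 6·ln C = -5.2782.
Solving (det = 161.0000): k = -0.62563, ln C = 1.72708.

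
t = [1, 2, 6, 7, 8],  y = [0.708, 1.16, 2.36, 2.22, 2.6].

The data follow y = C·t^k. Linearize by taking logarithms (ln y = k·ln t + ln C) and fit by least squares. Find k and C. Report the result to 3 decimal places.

Taking logs, ln y = k·ln t + ln C, so regress ln y on ln t.
AᵀA = [[11.8015, 6.5103]; [6.5103, 5]], rhs = [5.1802, 2.4148]ᵀ  (here Σln t = 6.5103, Σ(ln t)² = 11.8015, Σln y = 2.4148, Σln t·ln y = 5.1802).
Slope k = (n·Σln t·ln y − Σln t·Σln y)/(n·Σ(ln t)² − (Σln t)²) = (5·5.1802 − 6.5103·2.4148)/16.6240 = 0.61237; ln C = (Σln y − k·Σln t)/n = -0.31438, so C = exp(-0.31438) = 0.73024.

k = 0.612, C = 0.730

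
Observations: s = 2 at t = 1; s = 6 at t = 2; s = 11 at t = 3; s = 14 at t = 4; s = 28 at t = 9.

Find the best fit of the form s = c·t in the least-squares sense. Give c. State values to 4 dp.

c = 3.1982

Forming XᵀX = [[111]] and Xᵀs = [355]ᵀ gives XᵀX·[c]ᵀ = Xᵀs.
c = 355/111 = 3.1982.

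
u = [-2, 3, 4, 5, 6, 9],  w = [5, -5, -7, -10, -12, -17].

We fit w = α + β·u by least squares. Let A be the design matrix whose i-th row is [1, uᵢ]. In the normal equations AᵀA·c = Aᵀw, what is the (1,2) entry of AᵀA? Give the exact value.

Row 1 ↔ basis 1, column 2 ↔ basis u, so (AᵀA)_{1,2} = Σᵢ u = (1)·(-2) + (1)·(3) + (1)·(4) + (1)·(5) + (1)·(6) + (1)·(9) = 25.

25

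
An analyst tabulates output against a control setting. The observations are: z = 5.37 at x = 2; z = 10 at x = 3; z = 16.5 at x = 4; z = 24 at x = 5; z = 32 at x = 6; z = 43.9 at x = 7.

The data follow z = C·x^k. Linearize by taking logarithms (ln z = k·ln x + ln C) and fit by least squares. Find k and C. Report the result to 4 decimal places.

Linearized form: ln z = k·ln x + ln C. From the 6 transformed points,
Σln x = 8.5252, Σ(ln x)² = 13.1965, Σln z = 17.2125, Σln x·ln z = 26.2649.
Normal system: [[13.1965, 8.5252]; [8.5252, 6]]·[k, ln C]ᵀ = [26.2649, 17.2125]ᵀ.
Slope k = (n·Σln x·ln z − Σln x·Σln z)/(n·Σ(ln x)² − (Σln x)²) = (6·26.2649 − 8.5252·17.2125)/6.5005 = 1.66915; ln C = (Σln z − k·Σln x)/n = 0.49711, so C = exp(0.49711) = 1.64397.

k = 1.6692, C = 1.6440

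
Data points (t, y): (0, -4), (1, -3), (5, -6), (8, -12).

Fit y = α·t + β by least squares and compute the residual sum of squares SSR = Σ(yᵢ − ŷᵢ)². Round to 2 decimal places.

SSR = 6.74

Compute the Gram sums: Σt·t = 90, Σt = 14, Σ1 = 4.
And Σt·y = -129, Σy = -25.
Eliminating β: 4·(row 1) − 14·(row 2) gives 164·α = 4·(-129) − 14·(-25) = -166, so α = -83/82.
Then β = ((-25) − 14·(-83/82))/4 = -111/41.
Residuals: -53/41, 59/82, 145/82, -49/41; SSR = 553/82.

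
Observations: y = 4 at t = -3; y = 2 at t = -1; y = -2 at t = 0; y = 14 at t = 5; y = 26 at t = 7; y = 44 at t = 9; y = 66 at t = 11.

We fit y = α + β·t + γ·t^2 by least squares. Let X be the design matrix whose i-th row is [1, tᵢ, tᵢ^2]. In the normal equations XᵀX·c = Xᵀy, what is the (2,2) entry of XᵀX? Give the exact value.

286

Row 2 ↔ basis t, column 2 ↔ basis t, so (XᵀX)_{2,2} = Σᵢ (t)·(t) = (-3)·(-3) + (-1)·(-1) + (0)·(0) + (5)·(5) + (7)·(7) + (9)·(9) + (11)·(11) = 286.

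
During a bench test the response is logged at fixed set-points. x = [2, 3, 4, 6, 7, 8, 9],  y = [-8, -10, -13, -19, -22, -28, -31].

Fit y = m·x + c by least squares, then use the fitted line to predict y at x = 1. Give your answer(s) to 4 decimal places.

Setting ∂/∂m … = 0 gives: 259·m + 39·c = -869;  39·m + 7·c = -131.
(Σx·x = 259, Σx = 39, Σ1 = 7, Σx·y = -869, Σy = -131.)
det = 259·7 − 39² = 292.
m = ((-869)·7 − 39·(-131))/292 = -487/146; c = (259·(-131) − 39·(-869))/292 = -19/146.
At x = 1: ŷ = (-487/146)·(1) + (-19/146)·(1) = -253/73.

ŷ = -3.4658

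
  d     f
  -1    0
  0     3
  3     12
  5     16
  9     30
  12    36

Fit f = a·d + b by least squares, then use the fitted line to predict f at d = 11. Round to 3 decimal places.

Setting ∂/∂a … = 0 gives: 260·a + 28·b = 818;  28·a + 6·b = 97.
Eliminating b: 6·(row 1) − 28·(row 2) gives 776·a = 6·818 − 28·97 = 2192, so a = 274/97.
Then b = (97 − 28·(274/97))/6 = 579/194.
At d = 11: f̂ = (274/97)·(11) + (579/194)·(1) = 6607/194.

f̂ = 34.057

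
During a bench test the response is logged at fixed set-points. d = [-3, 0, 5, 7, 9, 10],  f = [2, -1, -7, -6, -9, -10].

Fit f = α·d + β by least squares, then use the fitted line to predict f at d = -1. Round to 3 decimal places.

Sums needed: Σd·d = 264, Σd = 28, Σ1 = 6.
Right-hand side: Σd·f = -264, Σf = -31.
Eliminating β: 6·(row 1) − 28·(row 2) gives 800·α = 6·(-264) − 28·(-31) = -716, so α = -179/200.
Then β = ((-31) − 28·(-179/200))/6 = -99/100.
At d = -1: f̂ = (-179/200)·(-1) + (-99/100)·(1) = -19/200.

f̂ = -0.095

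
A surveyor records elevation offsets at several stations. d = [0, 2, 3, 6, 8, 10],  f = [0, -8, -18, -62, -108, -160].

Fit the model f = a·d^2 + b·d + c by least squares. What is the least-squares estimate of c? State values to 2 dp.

Entries of AᵀA: Σd^2·d^2 = 15489, Σd^2·d = 1763, Σd^2 = 213, Σd·d = 213, Σd = 29, Σ1 = 6.
For Aᵀf: Σd^2·f = -25338, Σd·f = -2906, Σf = -356.
Normal equations: [[15489, 1763, 213]; [1763, 213, 29]; [213, 29, 6]]·[a, b, c]ᵀ = [-25338, -2906, -356]ᵀ.
Row-reducing yields a = -41656/29523, b = -20320/9841, c = 21730/29523.

c = 0.74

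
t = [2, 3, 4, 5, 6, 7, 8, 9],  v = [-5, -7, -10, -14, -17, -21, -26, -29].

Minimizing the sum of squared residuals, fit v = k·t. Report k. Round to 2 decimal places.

Forming MᵀM = [[284]] and Mᵀv = [-859]ᵀ gives MᵀM·[k]ᵀ = Mᵀv.
Hence k = -859 / 284 ≈ -3.02465.

k = -3.02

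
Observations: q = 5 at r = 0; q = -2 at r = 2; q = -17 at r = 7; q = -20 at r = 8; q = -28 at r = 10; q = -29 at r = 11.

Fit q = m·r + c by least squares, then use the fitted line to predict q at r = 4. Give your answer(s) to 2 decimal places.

q̂ = -7.84

Setting ∂/∂m … = 0 gives: 338·m + 38·c = -882;  38·m + 6·c = -91.
(Σr·r = 338, Σr = 38, Σ1 = 6, Σr·q = -882, Σq = -91.)
det = 338·6 − 38² = 584.
m = ((-882)·6 − 38·(-91))/584 = -917/292; c = (338·(-91) − 38·(-882))/584 = 1379/292.
At r = 4: q̂ = (-917/292)·(4) + (1379/292)·(1) = -2289/292.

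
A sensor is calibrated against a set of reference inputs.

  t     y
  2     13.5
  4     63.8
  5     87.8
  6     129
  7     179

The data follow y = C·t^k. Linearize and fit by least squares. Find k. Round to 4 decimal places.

With ln yᵢ as the transformed response and ln tᵢ as the regressor:
Σln t = 7.4265, Σ(ln t)² = 11.9895, Σln y = 21.2807, Σln t·ln y = 33.5693.
Equations: 11.9895·k + 7.4265·ln C = 33.5693;  7.4265·k + 5·ln C = 21.2807.
Slope k = (n·Σln t·ln y − Σln t·Σln y)/(n·Σ(ln t)² − (Σln t)²) = (5·33.5693 − 7.4265·21.2807)/4.7940 = 2.04511; ln C = (Σln y − k·Σln t)/n = 1.21852.

k = 2.0451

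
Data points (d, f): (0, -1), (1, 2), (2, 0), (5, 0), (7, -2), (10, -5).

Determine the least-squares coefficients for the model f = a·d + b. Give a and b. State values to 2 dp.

Entries of AᵀA: Σd·d = 179, Σd = 25, Σ1 = 6.
For Aᵀf: Σd·f = -62, Σf = -6.
Normal equations: [[179, 25]; [25, 6]]·[a, b]ᵀ = [-62, -6]ᵀ.
Eliminating b: 6·(row 1) − 25·(row 2) gives 449·a = 6·(-62) − 25·(-6) = -222, so a = -222/449.
Then b = ((-6) − 25·(-222/449))/6 = 476/449.

a = -0.49, b = 1.06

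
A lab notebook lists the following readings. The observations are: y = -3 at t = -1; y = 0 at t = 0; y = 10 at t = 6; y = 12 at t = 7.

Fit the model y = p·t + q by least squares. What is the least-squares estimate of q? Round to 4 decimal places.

q = -0.6500

Compute the Gram sums: Σt·t = 86, Σt = 12, Σ1 = 4.
Right-hand side: Σt·y = 147, Σy = 19.
So XᵀX·[p, q]ᵀ = Xᵀy: [[86, 12]; [12, 4]]·[p, q]ᵀ = [147, 19]ᵀ.
Eliminating q: 4·(row 1) − 12·(row 2) gives 200·p = 4·147 − 12·19 = 360, so p = 9/5.
Then q = (19 − 12·(9/5))/4 = -13/20.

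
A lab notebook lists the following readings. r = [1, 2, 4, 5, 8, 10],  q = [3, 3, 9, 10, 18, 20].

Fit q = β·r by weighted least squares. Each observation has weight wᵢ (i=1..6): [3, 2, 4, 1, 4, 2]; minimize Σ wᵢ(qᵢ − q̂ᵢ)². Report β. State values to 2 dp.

From the data, Σwᵢ·r·r = 556.
For XᵀWq: Σwᵢ·r·q = 1191.
Normal equations: [[556]]·[β]ᵀ = [1191]ᵀ.
β = 1191/556 = 2.14209.

β = 2.14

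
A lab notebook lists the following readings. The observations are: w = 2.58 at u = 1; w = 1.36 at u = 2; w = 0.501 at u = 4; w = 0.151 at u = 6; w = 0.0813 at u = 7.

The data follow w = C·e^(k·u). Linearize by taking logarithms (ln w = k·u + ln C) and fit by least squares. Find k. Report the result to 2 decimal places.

Taking logs, ln w = k·u + ln C, so regress ln w on u.
XᵀX = [[106.0000, 20.0000]; [20.0000, 5]], rhs = [-30.1120, -3.8360]ᵀ  (here Σu = 20.0000, Σ(u)² = 106.0000, Σln w = -3.8360, Σu·ln w = -30.1120).
Solving (det = 130.0000): k = -0.56800, ln C = 1.50483.

k = -0.57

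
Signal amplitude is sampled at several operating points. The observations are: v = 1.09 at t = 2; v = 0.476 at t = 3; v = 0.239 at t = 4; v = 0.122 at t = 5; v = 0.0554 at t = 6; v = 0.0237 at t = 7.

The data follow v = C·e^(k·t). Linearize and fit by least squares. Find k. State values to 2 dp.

Linearized form: ln v = k·t + ln C. From the 6 transformed points,
Σt = 27.0000, Σ(t)² = 139.0000, Σln v = -10.8266, Σt·ln v = -61.8535.
Normal system: [[139.0000, 27.0000]; [27.0000, 6]]·[k, ln C]ᵀ = [-61.8535, -10.8266]ᵀ.
Δ = 139.0000·6 − (27.0000)² = 105.0000; k = (-61.8535·6 − 27.0000·-10.8266)/105.0000 = -0.75049, ln C = (139.0000·-10.8266 − 27.0000·-61.8535)/105.0000 = 1.57278.

k = -0.75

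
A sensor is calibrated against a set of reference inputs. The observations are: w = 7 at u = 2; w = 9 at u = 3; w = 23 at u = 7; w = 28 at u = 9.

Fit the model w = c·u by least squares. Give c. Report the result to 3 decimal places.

Normal-equation sums: Σu·u = 143.
Right-hand side: Σu·w = 454.
MᵀM·[c]ᵀ = Mᵀw becomes [[143]]·[c]ᵀ = [454]ᵀ.
Hence c = 454 / 143 ≈ 3.17483.

c = 3.175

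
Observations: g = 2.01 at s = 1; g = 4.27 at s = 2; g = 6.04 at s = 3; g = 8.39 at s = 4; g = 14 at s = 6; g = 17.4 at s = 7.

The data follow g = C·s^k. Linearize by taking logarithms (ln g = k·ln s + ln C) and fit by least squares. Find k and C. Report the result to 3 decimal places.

Taking logs, ln g = k·ln s + ln C, so regress ln g on ln s.
XᵀX = [[10.6062, 6.9157]; [6.9157, 6]], rhs = [16.2176, 11.5707]ᵀ  (here Σln s = 6.9157, Σ(ln s)² = 10.6062, Σln g = 11.5707, Σln s·ln g = 16.2176).
Solving (det = 15.8099): k = 1.09336, ln C = 0.66823, so C = exp(0.66823) = 1.95077.

k = 1.093, C = 1.951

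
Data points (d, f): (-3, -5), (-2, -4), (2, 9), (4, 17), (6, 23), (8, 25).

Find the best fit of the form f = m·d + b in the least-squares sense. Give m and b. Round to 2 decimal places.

Forming XᵀX = [[133, 15]; [15, 6]] and Xᵀf = [447, 65]ᵀ gives XᵀX·[m, b]ᵀ = Xᵀf.
Δ = 133·6 − 15² = 573.
m = (447·6 − 15·65)/573 = 569/191; b = (133·65 − 15·447)/573 = 1940/573.

m = 2.98, b = 3.39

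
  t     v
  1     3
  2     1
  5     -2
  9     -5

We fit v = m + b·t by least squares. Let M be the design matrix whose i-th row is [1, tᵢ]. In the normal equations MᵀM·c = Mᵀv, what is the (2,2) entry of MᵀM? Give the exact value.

Row 2 ↔ basis t, column 2 ↔ basis t, so (MᵀM)_{2,2} = Σᵢ (t)·(t) = (1)·(1) + (2)·(2) + (5)·(5) + (9)·(9) = 111.

111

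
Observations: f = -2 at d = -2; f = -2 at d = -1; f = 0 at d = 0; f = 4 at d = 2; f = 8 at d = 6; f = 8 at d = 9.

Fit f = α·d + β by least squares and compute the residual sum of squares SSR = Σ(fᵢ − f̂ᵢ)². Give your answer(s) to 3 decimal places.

SSR = 9.214

The normal equations are: 126·α + 14·β = 134;  14·α + 6·β = 16.
Eliminating β: 6·(row 1) − 14·(row 2) gives 560·α = 6·134 − 14·16 = 580, so α = 29/28.
Then β = (16 − 14·(29/28))/6 = 1/4.
Residuals: -5/28, -17/14, -1/4, 47/28, 43/28, -11/7; SSR = 129/14.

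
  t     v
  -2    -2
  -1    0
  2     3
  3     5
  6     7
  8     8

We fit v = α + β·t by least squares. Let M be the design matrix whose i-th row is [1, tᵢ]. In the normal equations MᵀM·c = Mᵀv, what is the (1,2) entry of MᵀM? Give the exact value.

Row 1 ↔ basis 1, column 2 ↔ basis t, so (MᵀM)_{1,2} = Σᵢ t = (1)·(-2) + (1)·(-1) + (1)·(2) + (1)·(3) + (1)·(6) + (1)·(8) = 16.

16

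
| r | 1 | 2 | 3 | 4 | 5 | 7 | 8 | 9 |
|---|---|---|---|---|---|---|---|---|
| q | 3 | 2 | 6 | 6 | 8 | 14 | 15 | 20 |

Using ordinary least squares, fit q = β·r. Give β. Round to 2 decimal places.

β = 1.96

Compute the Gram sums: Σr·r = 249.
For Aᵀq: Σr·q = 487.
AᵀA·[β]ᵀ = Aᵀq becomes [[249]]·[β]ᵀ = [487]ᵀ.
β = 487/249 = 1.95582.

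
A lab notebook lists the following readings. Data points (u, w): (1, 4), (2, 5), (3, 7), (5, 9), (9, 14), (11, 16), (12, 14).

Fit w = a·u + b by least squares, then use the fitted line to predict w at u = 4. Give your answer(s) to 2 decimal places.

ŵ = 7.62

The normal system MᵀM·[a, b]ᵀ = Mᵀw is [[385, 43]; [43, 7]]·[a, b]ᵀ = [550, 69]ᵀ.
Eliminating b: 7·(row 1) − 43·(row 2) gives 846·a = 7·550 − 43·69 = 883, so a = 883/846.
Then b = (69 − 43·(883/846))/7 = 2915/846.
At u = 4: ŵ = (883/846)·(4) + (2915/846)·(1) = 2149/282.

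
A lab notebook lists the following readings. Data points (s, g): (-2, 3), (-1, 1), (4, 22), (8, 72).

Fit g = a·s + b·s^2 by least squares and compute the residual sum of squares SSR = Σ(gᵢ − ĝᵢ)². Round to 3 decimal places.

With design matrix M, MᵀM = [[85, 567]; [567, 4369]] and Mᵀg = [657, 4973]ᵀ.
Δ = 85·4369 − 567² = 49876.
a = (657·4369 − 567·4973)/49876 = 25371/24938; b = (85·4973 − 567·657)/49876 = 25093/24938.
Residuals: 12592/12469, 12608/12469, 22832/12469, -6692/12469; SSR = 70864/12469.

SSR = 5.683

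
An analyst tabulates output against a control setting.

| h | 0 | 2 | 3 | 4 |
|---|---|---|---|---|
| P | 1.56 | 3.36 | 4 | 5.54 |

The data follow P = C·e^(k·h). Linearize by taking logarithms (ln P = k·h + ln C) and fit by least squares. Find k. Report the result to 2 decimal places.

k = 0.31

Let Y = ln P. Fitting Y = k·h + ln C by least squares:
Σh = 9.0000, Σ(h)² = 29.0000, Σln P = 4.7549, Σh·ln P = 13.4307.
Normal system: [[29.0000, 9.0000]; [9.0000, 4]]·[k, ln C]ᵀ = [13.4307, 4.7549]ᵀ.
Δ = 29.0000·4 − (9.0000)² = 35.0000; k = (13.4307·4 − 9.0000·4.7549)/35.0000 = 0.31225, ln C = (29.0000·4.7549 − 9.0000·13.4307)/35.0000 = 0.48617.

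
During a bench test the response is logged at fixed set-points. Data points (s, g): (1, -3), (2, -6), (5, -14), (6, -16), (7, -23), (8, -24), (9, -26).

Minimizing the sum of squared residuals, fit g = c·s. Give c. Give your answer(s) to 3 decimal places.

The normal equations are: 260·c = -768.
(Σs·s = 260, Σs·g = -768.)
Hence c = -768 / 260 ≈ -2.95385.

c = -2.954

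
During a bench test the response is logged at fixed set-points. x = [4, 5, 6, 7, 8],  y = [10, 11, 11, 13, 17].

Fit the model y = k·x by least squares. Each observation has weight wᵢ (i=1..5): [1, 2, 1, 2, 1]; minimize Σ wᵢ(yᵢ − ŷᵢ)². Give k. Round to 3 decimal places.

Compute the Gram sums: Σwᵢ·x·x = 264.
Moment sums: Σwᵢ·x·y = 534.
So MᵀWM·[k]ᵀ = MᵀWy: [[264]]·[k]ᵀ = [534]ᵀ.
k = 534/264 = 2.02273.

k = 2.023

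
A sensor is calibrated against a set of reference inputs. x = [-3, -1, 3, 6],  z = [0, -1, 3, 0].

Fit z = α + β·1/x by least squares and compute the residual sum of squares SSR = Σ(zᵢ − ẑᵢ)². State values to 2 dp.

SSR = 3.57

From the data, Σ1 = 4, Σ1/x = -5/6, Σ1/x·1/x = 5/4.
And Σz = 2, Σ1/x·z = 2.
Normal equations: [[4, -5/6]; [-5/6, 5/4]]·[α, β]ᵀ = [2, 2]ᵀ.
det = 4·(5/4) − (-5/6)² = 155/36.
α = (2·(5/4) − (-5/6)·2)/(155/36) = 30/31; β = (4·2 − (-5/6)·2)/(155/36) = 348/155.
Residuals: -34/155, 43/155, 199/155, -208/155; SSR = 554/155.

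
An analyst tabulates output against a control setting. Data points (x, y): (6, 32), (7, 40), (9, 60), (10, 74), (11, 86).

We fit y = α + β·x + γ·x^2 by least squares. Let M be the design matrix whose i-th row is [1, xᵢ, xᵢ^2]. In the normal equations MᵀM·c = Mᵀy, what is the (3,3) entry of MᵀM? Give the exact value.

Row 3 ↔ basis x^2, column 3 ↔ basis x^2, so (MᵀM)_{3,3} = Σᵢ (x^2)·(x^2) = (36)·(36) + (49)·(49) + (81)·(81) + (100)·(100) + (121)·(121) = 34899.

34899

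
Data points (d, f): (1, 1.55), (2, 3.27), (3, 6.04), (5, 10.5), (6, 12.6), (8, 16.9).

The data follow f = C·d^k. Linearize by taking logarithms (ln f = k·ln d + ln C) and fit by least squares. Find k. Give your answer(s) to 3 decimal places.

k = 1.169

Let Y = ln f. Fitting Y = k·ln d + ln C by least squares:
AᵀA = [[11.8122, 7.2724]; [7.2724, 6]], rhs = [17.0004, 11.1338]ᵀ  (here Σln d = 7.2724, Σ(ln d)² = 11.8122, Σln f = 11.1338, Σln d·ln f = 17.0004).
Δ = 11.8122·6 − (7.2724)² = 17.9853; k = (17.0004·6 − 7.2724·11.1338)/17.9853 = 1.16944, ln C = (11.8122·11.1338 − 7.2724·17.0004)/17.9853 = 0.43820.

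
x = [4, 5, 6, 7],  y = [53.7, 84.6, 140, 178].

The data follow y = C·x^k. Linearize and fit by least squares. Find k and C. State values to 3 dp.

k = 2.207, C = 2.511

Let Y = ln y. Fitting Y = k·ln x + ln C by least squares:
AᵀA = [[11.5091, 6.7334]; [6.7334, 4]], rhs = [31.6023, 18.5448]ᵀ  (here Σln x = 6.7334, Σ(ln x)² = 11.5091, Σln y = 18.5448, Σln x·ln y = 31.6023).
Slope k = (n·Σln x·ln y − Σln x·Σln y)/(n·Σ(ln x)² − (Σln x)²) = (4·31.6023 − 6.7334·18.5448)/0.6976 = 2.20722; ln C = (Σln y − k·Σln x)/n = 0.92066, so C = exp(0.92066) = 2.51096.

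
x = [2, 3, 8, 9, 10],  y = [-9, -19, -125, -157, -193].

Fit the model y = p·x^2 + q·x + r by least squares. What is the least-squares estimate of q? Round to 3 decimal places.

Compute the Gram sums: Σx^2·x^2 = 20754, Σx^2·x = 2276, Σx^2 = 258, Σx·x = 258, Σx = 32, Σ1 = 5.
For Aᵀy: Σx^2·y = -40224, Σx·y = -4418, Σy = -503.
Solving the 3×3 system (Gaussian elimination) gives p = -12639/6871, q = -6393/6871, r = 1865/6871.

q = -0.930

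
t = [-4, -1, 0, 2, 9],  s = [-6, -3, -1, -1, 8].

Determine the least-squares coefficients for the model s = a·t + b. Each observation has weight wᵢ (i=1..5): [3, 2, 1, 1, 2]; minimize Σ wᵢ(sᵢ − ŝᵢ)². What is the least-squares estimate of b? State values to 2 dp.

b = -1.82

Normal-equation sums: Σwᵢ·t·t = 216, Σwᵢ·t = 6, Σwᵢ·1 = 9.
And Σwᵢ·t·s = 220, Σwᵢ·s = -10.
det = 216·9 − 6² = 1908.
a = (220·9 − 6·(-10))/1908 = 170/159; b = (216·(-10) − 6·220)/1908 = -290/159.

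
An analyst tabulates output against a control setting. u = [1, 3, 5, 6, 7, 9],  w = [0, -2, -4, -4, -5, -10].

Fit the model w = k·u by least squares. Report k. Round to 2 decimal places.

k = -0.87

Entries of MᵀM: Σu·u = 201.
For Mᵀw: Σu·w = -175.
k = (-175)/201 = -0.870647.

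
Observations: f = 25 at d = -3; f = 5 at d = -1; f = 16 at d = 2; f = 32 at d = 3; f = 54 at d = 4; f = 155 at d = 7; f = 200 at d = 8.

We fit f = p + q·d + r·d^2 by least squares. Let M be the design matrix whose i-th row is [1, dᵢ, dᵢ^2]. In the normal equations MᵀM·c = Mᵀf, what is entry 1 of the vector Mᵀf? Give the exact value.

Entry 1 ↔ basis 1, so (Mᵀf)_{1} = Σᵢ fᵢ = (1)·(25) + (1)·(5) + (1)·(16) + (1)·(32) + (1)·(54) + (1)·(155) + (1)·(200) = 487.

487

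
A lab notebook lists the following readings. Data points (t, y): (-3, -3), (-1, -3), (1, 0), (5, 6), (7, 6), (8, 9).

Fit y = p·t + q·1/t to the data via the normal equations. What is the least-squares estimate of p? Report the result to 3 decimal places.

p = 1.028

The normal system MᵀM·[p, q]ᵀ = Mᵀy is [[149, 6]; [6, 1543249/705600]]·[p, q]ᵀ = [156, 2011/280]ᵀ.
Δ = 149·(1543249/705600) − 6² = 204542501/705600.
p = (156·(1543249/705600) − 6·(2011/280))/(204542501/705600) = 210340524/204542501; q = (149·(2011/280) − 6·156)/(204542501/705600) = 94648680/204542501.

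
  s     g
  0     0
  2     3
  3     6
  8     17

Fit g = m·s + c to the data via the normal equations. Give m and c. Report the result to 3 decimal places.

From the data, Σs·s = 77, Σs = 13, Σ1 = 4.
And Σs·g = 160, Σg = 26.
Determinant 77·4 − 13² = 139.
m = (160·4 − 13·26)/139 = 302/139; c = (77·26 − 13·160)/139 = -78/139.

m = 2.173, c = -0.561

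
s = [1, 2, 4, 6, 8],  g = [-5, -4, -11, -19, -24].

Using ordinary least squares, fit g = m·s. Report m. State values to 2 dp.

Setting ∂/∂m … = 0 gives: 121·m = -363.
(Σs·s = 121, Σs·g = -363.)
Hence m = -363 / 121 ≈ -3.

m = -3.00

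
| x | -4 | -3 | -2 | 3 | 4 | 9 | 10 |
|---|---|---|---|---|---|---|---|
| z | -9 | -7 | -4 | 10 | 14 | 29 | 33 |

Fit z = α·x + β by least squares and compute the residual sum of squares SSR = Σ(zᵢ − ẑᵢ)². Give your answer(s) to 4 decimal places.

SSR = 2.8555

Sums needed: Σx·x = 235, Σx = 17, Σ1 = 7.
And Σx·z = 742, Σz = 66.
So AᵀA·[α, β]ᵀ = Aᵀz: [[235, 17]; [17, 7]]·[α, β]ᵀ = [742, 66]ᵀ.
Eliminating β: 7·(row 1) − 17·(row 2) gives 1356·α = 7·742 − 17·66 = 4072, so α = 1018/339.
Then β = (66 − 17·(1018/339))/7 = 724/339.
Residuals: 99/113, -43/339, -44/339, -388/339, -50/339, -55/339, 283/339; SSR = 968/339.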